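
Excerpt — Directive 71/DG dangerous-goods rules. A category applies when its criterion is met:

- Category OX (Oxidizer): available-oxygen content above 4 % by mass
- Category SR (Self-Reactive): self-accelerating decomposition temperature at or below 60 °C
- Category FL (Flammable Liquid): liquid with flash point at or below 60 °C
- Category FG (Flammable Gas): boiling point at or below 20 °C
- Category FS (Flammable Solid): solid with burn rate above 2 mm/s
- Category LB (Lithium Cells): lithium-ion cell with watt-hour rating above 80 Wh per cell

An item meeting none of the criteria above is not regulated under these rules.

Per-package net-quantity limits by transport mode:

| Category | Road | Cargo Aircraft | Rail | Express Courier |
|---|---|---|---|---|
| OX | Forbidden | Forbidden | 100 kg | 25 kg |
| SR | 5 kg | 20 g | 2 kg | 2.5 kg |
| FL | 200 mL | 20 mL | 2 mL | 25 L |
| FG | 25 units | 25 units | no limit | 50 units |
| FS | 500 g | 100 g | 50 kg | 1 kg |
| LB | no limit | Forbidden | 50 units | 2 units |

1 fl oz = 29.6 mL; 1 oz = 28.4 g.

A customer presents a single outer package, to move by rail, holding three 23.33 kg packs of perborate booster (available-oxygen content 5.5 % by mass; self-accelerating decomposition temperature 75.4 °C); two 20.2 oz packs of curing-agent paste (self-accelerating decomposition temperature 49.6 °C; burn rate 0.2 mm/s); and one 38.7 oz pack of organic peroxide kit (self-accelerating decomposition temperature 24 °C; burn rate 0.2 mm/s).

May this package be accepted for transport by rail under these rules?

With available-oxygen content 5.5 % by mass (> 4 % by mass), the perborate booster falls in Category OX.
Self-accelerating decomposition temperature 49.6 °C meets the Category SR criterion (Self-Reactive), so the curing-agent paste is Category SR.
Organic peroxide kit: self-accelerating decomposition temperature 24 °C ≤ 60 °C → Category SR (Self-Reactive).
Category OX quantity: three 23.33 kg packs = 69.99 kg.
That is within the Category OX rail limit of 100 kg.
Category SR net quantity: (two 20.2 oz packs = 1147.36 g) + (one 38.7 oz pack = 1099.08 g) = 2246.44 g.
2246.44 g > 2 kg (rail limit, Category SR) — over the limit.

No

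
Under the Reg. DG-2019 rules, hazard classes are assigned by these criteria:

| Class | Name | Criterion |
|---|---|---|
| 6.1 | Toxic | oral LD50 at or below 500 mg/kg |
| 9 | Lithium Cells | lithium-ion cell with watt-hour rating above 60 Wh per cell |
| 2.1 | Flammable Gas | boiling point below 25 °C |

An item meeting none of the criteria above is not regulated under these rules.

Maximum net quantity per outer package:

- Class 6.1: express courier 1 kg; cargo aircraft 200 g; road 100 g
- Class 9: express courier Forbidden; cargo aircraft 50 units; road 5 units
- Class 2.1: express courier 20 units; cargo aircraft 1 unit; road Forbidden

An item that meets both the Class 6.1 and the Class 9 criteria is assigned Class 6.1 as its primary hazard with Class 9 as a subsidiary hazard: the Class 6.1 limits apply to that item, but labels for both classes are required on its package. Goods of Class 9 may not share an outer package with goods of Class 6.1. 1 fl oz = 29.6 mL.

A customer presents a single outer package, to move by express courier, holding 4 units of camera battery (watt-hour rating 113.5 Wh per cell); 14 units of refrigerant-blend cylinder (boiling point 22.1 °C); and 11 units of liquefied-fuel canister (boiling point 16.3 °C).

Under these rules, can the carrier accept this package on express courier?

The camera battery has watt-hour rating 113.5 Wh per cell, which is > 60 Wh per cell, so it is Class 9 (Lithium Cells).
The refrigerant-blend cylinder has boiling point 22.1 °C, which is < 25 °C, so it is Class 2.1 (Flammable Gas).
Liquefied-fuel canister: boiling point 16.3 °C < 25 °C → Class 2.1 (Flammable Gas).
Total Class 2.1: 14 units + 11 units = 25 units.
That exceeds the Class 2.1 express courier limit of 20 units.
Class 9 quantity: 4 units.
Class 9 is Forbidden by express courier.
The segregation rule (Class 9 with Class 6.1) does not apply to Class 2.1 with Class 9.

No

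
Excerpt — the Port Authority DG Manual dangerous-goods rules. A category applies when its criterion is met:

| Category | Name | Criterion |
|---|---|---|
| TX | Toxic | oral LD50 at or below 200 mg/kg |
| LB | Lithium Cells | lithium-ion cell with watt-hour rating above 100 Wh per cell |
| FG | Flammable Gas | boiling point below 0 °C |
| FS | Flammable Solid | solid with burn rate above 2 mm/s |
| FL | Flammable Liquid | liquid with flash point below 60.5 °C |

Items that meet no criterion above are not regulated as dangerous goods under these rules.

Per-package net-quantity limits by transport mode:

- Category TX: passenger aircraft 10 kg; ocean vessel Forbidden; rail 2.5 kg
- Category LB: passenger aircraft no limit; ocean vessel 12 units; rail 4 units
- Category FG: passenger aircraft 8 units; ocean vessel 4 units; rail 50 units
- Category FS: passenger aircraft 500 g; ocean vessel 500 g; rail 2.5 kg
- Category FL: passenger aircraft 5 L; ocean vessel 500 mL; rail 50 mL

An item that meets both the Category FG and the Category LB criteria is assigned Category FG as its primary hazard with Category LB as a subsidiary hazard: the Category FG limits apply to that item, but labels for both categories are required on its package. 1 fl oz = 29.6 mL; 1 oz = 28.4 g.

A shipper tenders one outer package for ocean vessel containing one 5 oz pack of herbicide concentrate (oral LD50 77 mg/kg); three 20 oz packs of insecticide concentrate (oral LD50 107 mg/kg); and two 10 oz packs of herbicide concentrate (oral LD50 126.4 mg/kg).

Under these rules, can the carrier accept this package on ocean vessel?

Oral LD50 77 mg/kg meets the Category TX criterion (Toxic), so the herbicide concentrate is Category TX.
The insecticide concentrate has oral LD50 107 mg/kg, which is ≤ 200 mg/kg, so it is Category TX (Toxic).
Oral LD50 126.4 mg/kg meets the Category TX criterion (Toxic), so the herbicide concentrate is Category TX.
Category TX net quantity: (one 5 oz pack = 142 g) + (three 20 oz packs = 1.704 kg) + (two 10 oz packs = 568 g) = 2.414 kg.
Category TX is Forbidden by ocean vessel.

No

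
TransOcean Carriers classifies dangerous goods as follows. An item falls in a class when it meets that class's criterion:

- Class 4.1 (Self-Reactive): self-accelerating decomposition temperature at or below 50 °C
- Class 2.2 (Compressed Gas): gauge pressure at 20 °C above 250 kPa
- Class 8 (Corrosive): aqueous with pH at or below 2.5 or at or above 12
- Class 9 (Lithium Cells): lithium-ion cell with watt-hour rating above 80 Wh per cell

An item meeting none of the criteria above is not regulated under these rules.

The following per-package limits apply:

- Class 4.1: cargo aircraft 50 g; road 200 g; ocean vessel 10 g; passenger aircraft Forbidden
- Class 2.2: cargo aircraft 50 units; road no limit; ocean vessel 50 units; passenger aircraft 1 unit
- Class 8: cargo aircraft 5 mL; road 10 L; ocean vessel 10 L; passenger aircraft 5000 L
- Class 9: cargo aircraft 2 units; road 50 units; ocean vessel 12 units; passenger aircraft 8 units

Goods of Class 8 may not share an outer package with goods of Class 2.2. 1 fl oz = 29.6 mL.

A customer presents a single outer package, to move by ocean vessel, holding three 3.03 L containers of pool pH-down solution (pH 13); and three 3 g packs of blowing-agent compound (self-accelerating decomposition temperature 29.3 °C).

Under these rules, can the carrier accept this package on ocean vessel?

pH 13 meets the Class 8 criterion (Corrosive), so the pool pH-down solution is Class 8.
With self-accelerating decomposition temperature 29.3 °C (≤ 50 °C), the blowing-agent compound falls in Class 4.1.
Class 8 quantity: three 3.03 L containers = 9.09 L.
9.09 L ≤ 10 L (ocean vessel limit, Class 8) — within limit.
Class 4.1 quantity: three 3 g packs = 9 g.
9 g ≤ 10 g (ocean vessel limit, Class 4.1) — within limit.
The segregation rule (Class 8 with Class 2.2) does not apply to Class 8 with Class 4.1.
Every hazard class is within its ocean vessel limit and no segregation rule is violated.

Yes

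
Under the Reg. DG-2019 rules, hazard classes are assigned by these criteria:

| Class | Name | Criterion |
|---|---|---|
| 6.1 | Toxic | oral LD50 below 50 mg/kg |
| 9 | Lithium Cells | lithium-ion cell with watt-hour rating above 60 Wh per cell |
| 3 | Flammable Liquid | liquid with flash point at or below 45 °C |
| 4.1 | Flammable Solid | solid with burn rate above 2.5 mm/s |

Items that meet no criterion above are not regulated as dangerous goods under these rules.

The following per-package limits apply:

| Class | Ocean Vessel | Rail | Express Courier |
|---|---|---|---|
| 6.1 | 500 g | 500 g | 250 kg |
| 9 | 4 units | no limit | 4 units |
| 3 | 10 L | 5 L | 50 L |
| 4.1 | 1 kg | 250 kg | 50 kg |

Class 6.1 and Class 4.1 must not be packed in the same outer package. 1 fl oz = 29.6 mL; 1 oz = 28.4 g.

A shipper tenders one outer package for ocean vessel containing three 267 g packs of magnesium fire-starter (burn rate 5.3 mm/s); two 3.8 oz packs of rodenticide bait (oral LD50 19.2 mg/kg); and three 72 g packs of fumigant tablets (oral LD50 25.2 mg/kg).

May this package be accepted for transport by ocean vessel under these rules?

Burn rate 5.3 mm/s meets the Class 4.1 criterion (Flammable Solid), so the magnesium fire-starter is Class 4.1.
Oral LD50 19.2 mg/kg meets the Class 6.1 criterion (Toxic), so the rodenticide bait is Class 6.1.
Fumigant tablets: oral LD50 25.2 mg/kg < 50 mg/kg → Class 6.1 (Toxic).
Total Class 6.1: (two 3.8 oz packs = 215.84 g) + (three 72 g packs = 216 g) = 431.84 g.
That is within the Class 6.1 ocean vessel limit of 500 g.
Class 4.1 quantity: three 267 g packs = 801 g.
801 g ≤ 1 kg (ocean vessel limit, Class 4.1) — within limit.
Class 6.1 and Class 4.1 may not share an outer package.

No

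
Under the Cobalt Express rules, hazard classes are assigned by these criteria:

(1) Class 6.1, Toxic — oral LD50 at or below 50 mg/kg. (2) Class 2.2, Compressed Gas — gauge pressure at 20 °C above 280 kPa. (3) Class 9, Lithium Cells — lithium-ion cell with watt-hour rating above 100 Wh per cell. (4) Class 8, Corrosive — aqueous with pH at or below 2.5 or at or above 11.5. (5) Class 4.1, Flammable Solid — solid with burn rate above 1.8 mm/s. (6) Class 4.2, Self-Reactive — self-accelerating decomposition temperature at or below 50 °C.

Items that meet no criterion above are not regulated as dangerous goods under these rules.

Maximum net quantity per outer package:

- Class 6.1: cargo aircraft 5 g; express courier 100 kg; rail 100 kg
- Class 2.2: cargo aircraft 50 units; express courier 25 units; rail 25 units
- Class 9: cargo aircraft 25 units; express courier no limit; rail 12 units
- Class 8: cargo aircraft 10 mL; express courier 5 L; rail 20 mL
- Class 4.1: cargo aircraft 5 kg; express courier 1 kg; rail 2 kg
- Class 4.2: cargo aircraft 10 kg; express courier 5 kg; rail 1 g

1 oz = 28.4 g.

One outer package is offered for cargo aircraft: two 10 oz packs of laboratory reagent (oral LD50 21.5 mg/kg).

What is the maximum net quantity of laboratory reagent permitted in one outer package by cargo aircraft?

Laboratory reagent: oral LD50 21.5 mg/kg ≤ 50 mg/kg → Class 6.1 (Toxic).
The cargo aircraft limit for Class 6.1 is 5 g.

5 g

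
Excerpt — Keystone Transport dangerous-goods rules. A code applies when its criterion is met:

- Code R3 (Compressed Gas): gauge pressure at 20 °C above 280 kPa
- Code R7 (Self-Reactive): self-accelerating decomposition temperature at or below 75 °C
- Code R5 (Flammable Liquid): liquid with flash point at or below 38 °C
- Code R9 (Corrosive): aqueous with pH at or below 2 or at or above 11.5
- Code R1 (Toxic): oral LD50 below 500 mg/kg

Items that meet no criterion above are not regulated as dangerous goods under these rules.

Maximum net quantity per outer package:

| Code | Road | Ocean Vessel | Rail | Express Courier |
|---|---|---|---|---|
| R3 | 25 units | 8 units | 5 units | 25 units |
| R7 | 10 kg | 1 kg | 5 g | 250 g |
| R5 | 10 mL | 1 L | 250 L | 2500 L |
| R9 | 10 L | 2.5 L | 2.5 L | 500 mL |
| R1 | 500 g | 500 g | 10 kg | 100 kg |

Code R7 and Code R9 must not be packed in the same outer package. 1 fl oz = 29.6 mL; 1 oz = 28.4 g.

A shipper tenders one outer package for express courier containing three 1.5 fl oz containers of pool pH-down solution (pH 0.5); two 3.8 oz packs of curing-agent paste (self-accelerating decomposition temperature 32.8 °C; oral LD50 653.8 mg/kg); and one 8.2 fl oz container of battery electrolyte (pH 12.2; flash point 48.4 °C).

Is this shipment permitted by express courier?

No

With pH 0.5 (≤ 2), the pool pH-down solution falls in Code R9.
With self-accelerating decomposition temperature 32.8 °C (≤ 75 °C), the curing-agent paste falls in Code R7.
pH 12.2 meets the Code R9 criterion (Corrosive), so the battery electrolyte is Code R9.
Code R7 quantity: two 3.8 oz packs = 215.84 g.
That is within the Code R7 express courier limit of 250 g.
Code R9 net quantity: (three 1.5 fl oz containers = 133.2 mL) + (one 8.2 fl oz container = 242.72 mL) = 375.92 mL.
375.92 mL ≤ 500 mL (express courier limit, Code R9) — within limit.
Code R7 and Code R9 may not share an outer package.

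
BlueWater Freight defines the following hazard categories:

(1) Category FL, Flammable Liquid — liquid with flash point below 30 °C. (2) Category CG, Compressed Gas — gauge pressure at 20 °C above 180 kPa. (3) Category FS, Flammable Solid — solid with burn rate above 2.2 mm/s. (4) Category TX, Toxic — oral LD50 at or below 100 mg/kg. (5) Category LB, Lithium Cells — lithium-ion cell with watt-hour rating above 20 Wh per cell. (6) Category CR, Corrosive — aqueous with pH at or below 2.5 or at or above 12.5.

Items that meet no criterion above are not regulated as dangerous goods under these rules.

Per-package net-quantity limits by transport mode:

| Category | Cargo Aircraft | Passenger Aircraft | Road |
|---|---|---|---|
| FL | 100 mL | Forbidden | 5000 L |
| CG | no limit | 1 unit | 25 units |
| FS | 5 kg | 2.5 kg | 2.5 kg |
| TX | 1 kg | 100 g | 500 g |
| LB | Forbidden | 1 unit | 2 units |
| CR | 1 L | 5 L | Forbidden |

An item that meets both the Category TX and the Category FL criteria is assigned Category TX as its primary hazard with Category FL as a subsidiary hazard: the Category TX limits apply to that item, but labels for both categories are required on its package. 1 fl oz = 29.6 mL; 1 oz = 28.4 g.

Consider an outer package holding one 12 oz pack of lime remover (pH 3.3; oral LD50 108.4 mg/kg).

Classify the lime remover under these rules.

Not regulated

oral LD50 108.4 mg/kg is not below 100 mg/kg, so Category TX does not apply.
pH 3.3 is between 2.5 and 12.5, so Category CR does not apply.
No criterion is met, so the item is not regulated.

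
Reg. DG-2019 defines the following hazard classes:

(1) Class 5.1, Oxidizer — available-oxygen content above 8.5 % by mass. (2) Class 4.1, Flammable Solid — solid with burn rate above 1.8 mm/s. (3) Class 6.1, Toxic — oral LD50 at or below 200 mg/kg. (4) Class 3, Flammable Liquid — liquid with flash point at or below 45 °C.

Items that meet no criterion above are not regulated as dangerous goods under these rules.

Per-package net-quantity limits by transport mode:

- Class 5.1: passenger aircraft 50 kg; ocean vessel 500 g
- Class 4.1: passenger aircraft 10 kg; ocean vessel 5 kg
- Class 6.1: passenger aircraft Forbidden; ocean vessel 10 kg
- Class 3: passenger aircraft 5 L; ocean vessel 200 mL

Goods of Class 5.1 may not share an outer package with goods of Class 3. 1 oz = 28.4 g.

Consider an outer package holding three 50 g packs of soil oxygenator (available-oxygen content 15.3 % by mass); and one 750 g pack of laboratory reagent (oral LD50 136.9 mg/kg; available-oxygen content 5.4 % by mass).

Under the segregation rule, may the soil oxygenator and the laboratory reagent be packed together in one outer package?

With available-oxygen content 15.3 % by mass (> 8.5 % by mass), the soil oxygenator falls in Class 5.1.
Laboratory reagent: oral LD50 136.9 mg/kg ≤ 200 mg/kg → Class 6.1 (Toxic).
No segregation rule bars Class 5.1 with Class 6.1.

Yes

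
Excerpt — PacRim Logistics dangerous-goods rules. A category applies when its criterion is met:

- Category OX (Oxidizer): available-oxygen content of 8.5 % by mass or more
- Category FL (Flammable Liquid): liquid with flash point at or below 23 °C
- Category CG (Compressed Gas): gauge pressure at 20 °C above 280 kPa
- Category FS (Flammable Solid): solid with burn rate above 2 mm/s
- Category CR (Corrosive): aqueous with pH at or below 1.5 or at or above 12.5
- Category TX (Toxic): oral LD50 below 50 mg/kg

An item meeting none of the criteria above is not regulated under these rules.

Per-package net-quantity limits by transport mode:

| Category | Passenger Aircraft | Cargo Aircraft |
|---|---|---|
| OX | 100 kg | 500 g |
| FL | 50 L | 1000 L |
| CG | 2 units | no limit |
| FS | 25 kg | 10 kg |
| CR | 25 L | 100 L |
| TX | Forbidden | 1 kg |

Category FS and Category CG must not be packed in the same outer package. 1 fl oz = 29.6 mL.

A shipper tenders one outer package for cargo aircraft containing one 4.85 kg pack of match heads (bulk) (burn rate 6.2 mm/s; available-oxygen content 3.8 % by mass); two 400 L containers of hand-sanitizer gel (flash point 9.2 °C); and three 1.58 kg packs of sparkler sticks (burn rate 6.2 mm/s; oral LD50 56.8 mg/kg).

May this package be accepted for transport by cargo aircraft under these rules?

Match heads (bulk): burn rate 6.2 mm/s > 2 mm/s → Category FS (Flammable Solid).
With flash point 9.2 °C (≤ 23 °C), the hand-sanitizer gel falls in Category FL.
The sparkler sticks have burn rate 6.2 mm/s, which is > 2 mm/s, so they are Category FS (Flammable Solid).
Total Category FS: 4.85 kg + (three 1.58 kg packs = 4.74 kg) = 9.59 kg.
9.59 kg ≤ 10 kg (cargo aircraft limit, Category FS) — within limit.
Category FL quantity: two 400 L containers = 800 L.
That is within the Category FL cargo aircraft limit of 1000 L.
The segregation rule (Category FS with Category CG) does not apply to Category FS with Category FL.
Every hazard category is within its cargo aircraft limit and no segregation rule is violated.

Yes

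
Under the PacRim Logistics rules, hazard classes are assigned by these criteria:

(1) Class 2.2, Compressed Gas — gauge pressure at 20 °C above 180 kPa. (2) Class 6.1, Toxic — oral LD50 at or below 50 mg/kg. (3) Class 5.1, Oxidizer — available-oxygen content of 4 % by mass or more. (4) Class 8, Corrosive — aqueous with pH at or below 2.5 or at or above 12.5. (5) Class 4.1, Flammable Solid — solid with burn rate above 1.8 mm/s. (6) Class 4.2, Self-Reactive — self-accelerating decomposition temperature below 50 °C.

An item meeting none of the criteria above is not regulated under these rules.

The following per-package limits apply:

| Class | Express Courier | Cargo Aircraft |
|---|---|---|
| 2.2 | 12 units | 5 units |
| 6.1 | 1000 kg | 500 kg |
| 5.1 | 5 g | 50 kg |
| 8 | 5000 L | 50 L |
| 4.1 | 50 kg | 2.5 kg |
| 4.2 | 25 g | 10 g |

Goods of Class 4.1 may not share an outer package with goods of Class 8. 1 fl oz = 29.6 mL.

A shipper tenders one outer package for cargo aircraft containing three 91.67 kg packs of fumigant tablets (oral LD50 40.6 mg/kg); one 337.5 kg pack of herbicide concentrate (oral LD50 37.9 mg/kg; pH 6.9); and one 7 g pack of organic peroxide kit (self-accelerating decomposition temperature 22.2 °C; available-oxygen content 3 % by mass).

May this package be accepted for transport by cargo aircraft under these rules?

Oral LD50 40.6 mg/kg meets the Class 6.1 criterion (Toxic), so the fumigant tablets are Class 6.1.
Herbicide concentrate: oral LD50 37.9 mg/kg ≤ 50 mg/kg → Class 6.1 (Toxic).
Organic peroxide kit: self-accelerating decomposition temperature 22.2 °C < 50 °C → Class 4.2 (Self-Reactive).
Class 4.2 quantity: 7 g.
7 g ≤ 10 g (cargo aircraft limit, Class 4.2) — within limit.
Class 6.1 net quantity: (three 91.67 kg packs = 275.01 kg) + 337.5 kg = 612.51 kg.
612.51 kg > 500 kg (cargo aircraft limit, Class 6.1) — over the limit.
The segregation rule (Class 4.1 with Class 8) does not apply to Class 4.2 with Class 6.1.

No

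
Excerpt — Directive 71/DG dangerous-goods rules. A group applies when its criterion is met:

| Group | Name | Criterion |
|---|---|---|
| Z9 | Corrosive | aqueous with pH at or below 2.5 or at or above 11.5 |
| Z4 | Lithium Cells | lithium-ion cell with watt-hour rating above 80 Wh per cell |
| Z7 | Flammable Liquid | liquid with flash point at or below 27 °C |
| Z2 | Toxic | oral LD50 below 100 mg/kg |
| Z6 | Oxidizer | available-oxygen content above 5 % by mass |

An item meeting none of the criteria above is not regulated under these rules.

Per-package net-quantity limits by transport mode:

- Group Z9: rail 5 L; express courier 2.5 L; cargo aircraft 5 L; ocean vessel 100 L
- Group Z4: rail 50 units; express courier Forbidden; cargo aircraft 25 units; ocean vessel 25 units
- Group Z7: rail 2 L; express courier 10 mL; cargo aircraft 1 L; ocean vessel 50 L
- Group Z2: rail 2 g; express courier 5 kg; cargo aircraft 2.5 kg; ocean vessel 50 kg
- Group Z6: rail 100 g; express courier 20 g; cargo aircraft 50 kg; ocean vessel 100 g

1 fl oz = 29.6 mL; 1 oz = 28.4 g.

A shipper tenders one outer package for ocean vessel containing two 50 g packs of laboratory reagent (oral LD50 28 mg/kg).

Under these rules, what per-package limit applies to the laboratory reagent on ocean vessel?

Oral LD50 28 mg/kg meets the Group Z2 criterion (Toxic), so the laboratory reagent is Group Z2.
The ocean vessel limit for Group Z2 is 50 kg.

50 kg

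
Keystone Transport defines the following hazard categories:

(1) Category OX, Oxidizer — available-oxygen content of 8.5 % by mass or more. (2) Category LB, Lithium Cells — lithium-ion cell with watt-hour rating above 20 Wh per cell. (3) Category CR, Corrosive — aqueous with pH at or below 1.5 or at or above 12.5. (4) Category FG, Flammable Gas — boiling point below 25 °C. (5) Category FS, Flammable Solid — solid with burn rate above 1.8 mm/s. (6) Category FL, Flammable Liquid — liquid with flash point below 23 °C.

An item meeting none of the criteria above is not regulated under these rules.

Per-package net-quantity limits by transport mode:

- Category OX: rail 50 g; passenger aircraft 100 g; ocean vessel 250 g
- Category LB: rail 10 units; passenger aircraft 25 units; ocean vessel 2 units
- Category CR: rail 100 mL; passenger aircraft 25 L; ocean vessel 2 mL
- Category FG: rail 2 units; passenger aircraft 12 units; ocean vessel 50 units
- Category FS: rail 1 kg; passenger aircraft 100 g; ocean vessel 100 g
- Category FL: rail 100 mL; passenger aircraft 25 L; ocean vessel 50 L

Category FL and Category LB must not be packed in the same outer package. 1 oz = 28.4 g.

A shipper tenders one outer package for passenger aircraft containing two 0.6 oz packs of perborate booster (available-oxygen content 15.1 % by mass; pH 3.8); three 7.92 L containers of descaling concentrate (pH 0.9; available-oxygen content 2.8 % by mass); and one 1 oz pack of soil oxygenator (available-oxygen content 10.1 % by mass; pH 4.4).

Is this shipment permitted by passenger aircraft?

Yes

Perborate booster: available-oxygen content 15.1 % by mass ≥ 8.5 % by mass → Category OX (Oxidizer).
Descaling concentrate: pH 0.9 ≤ 1.5 → Category CR (Corrosive).
Soil oxygenator: available-oxygen content 10.1 % by mass ≥ 8.5 % by mass → Category OX (Oxidizer).
Category CR quantity: three 7.92 L containers = 23.76 L.
23.76 L ≤ 25 L (passenger aircraft limit, Category CR) — within limit.
Total Category OX: (two 0.6 oz packs = 34.08 g) + (one 1 oz pack = 28.4 g) = 62.48 g.
That is within the Category OX passenger aircraft limit of 100 g.
The segregation rule (Category FL with Category LB) does not apply to Category CR with Category OX.
Every hazard category is within its passenger aircraft limit and no segregation rule is violated.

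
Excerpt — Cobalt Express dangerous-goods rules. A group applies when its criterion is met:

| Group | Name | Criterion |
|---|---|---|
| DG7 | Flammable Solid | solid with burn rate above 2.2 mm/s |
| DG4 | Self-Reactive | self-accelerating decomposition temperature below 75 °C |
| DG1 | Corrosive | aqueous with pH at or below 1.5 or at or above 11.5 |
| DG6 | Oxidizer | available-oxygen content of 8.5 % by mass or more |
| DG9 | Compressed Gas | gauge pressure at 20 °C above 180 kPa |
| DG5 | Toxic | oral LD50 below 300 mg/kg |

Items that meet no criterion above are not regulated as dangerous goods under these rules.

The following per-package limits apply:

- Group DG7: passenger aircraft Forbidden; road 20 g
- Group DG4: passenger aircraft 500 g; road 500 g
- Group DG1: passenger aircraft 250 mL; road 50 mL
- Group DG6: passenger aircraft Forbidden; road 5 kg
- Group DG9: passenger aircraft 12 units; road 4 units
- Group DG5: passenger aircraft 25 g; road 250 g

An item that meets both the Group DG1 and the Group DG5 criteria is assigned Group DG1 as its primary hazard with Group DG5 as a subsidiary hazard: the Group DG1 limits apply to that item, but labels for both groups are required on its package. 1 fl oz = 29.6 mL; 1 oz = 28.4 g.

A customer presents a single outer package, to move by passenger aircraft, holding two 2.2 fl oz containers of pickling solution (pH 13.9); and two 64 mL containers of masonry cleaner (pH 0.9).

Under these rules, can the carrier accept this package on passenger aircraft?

No

With pH 13.9 (≥ 11.5), the pickling solution falls in Group DG1.
The masonry cleaner has pH 0.9, which is ≤ 1.5, so it is Group DG1 (Corrosive).
Total Group DG1: (two 2.2 fl oz containers = 130.24 mL) + (two 64 mL containers = 128 mL) = 258.24 mL.
That exceeds the Group DG1 passenger aircraft limit of 250 mL.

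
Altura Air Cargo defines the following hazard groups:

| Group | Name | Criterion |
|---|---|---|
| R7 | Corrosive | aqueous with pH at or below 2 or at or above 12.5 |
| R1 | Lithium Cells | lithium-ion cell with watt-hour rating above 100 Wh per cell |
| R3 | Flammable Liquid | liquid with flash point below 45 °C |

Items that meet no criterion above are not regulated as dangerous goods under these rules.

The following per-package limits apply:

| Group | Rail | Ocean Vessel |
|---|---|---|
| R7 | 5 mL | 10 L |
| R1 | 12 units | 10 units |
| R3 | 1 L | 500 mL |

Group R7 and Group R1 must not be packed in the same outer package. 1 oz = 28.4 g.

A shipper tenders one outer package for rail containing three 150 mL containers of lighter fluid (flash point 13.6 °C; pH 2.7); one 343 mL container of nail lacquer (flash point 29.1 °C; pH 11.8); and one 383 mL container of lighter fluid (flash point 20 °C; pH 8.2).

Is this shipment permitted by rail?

Flash point 13.6 °C meets the Group R3 criterion (Flammable Liquid), so the lighter fluid is Group R3.
Flash point 29.1 °C meets the Group R3 criterion (Flammable Liquid), so the nail lacquer is Group R3.
Lighter fluid: flash point 20 °C < 45 °C → Group R3 (Flammable Liquid).
Total Group R3: (three 150 mL containers = 450 mL) + 343 mL + 383 mL = 1.176 L.
1.176 L exceeds the rail limit of 1 L for Group R3.

No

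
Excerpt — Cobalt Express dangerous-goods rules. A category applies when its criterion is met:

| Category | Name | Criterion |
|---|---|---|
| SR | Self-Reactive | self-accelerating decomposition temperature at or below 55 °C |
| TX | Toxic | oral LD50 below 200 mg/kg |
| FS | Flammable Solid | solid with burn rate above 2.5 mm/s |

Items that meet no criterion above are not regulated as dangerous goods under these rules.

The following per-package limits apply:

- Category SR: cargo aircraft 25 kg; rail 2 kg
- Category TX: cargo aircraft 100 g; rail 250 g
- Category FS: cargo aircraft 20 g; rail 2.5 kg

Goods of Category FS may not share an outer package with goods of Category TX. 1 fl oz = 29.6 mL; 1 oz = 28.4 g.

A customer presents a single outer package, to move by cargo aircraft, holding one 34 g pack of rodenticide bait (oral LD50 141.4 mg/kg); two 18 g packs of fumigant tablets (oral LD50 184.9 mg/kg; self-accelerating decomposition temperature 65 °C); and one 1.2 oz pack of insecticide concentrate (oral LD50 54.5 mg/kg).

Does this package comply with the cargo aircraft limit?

No

With oral LD50 141.4 mg/kg (< 200 mg/kg), the rodenticide bait falls in Category TX.
Oral LD50 184.9 mg/kg meets the Category TX criterion (Toxic), so the fumigant tablets are Category TX.
Oral LD50 54.5 mg/kg meets the Category TX criterion (Toxic), so the insecticide concentrate is Category TX.
Category TX net quantity: 34 g + (two 18 g packs = 36 g) + (one 1.2 oz pack = 34.08 g) = 104.08 g.
104.08 g exceeds the cargo aircraft limit of 100 g for Category TX.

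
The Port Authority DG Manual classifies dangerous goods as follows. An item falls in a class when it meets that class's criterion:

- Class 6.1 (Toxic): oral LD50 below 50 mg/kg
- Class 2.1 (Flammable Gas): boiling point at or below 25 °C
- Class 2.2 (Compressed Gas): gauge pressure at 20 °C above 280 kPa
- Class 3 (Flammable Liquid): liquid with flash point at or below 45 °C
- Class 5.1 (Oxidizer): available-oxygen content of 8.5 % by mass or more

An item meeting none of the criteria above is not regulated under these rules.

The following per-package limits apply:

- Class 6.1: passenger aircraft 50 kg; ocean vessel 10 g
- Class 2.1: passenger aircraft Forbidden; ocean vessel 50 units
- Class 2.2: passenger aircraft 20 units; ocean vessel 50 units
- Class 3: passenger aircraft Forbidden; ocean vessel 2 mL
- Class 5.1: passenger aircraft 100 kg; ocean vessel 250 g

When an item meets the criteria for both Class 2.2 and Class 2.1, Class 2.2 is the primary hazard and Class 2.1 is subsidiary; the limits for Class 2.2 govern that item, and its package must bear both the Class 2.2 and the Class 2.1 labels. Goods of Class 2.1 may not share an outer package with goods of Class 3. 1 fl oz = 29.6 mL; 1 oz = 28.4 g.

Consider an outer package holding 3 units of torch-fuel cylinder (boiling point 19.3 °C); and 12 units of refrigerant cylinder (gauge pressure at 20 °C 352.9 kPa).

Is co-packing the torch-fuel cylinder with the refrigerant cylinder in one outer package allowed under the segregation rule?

With boiling point 19.3 °C (≤ 25 °C), the torch-fuel cylinder falls in Class 2.1.
Refrigerant cylinder: gauge pressure at 20 °C 352.9 kPa > 280 kPa → Class 2.2 (Compressed Gas).
No segregation rule bars Class 2.1 with Class 2.2.

Yes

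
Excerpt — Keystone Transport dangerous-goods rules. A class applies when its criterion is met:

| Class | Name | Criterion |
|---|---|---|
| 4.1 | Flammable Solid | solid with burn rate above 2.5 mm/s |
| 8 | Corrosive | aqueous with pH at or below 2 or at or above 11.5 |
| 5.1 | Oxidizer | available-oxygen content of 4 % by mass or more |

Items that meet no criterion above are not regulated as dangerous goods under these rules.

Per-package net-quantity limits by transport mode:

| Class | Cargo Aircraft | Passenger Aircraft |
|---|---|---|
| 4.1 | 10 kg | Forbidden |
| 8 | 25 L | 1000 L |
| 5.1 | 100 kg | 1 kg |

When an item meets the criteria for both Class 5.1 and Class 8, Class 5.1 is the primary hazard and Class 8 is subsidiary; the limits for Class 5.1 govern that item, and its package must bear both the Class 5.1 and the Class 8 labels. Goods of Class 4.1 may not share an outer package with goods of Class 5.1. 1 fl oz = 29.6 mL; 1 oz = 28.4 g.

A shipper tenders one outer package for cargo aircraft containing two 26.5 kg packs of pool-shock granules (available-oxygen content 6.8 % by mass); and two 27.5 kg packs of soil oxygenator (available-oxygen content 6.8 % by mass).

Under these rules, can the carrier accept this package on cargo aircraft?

No

With available-oxygen content 6.8 % by mass (≥ 4 % by mass), the pool-shock granules fall in Class 5.1.
Available-oxygen content 6.8 % by mass meets the Class 5.1 criterion (Oxidizer), so the soil oxygenator is Class 5.1.
Class 5.1 net quantity: (two 26.5 kg packs = 53 kg) + (two 27.5 kg packs = 55 kg) = 108 kg.
That exceeds the Class 5.1 cargo aircraft limit of 100 kg.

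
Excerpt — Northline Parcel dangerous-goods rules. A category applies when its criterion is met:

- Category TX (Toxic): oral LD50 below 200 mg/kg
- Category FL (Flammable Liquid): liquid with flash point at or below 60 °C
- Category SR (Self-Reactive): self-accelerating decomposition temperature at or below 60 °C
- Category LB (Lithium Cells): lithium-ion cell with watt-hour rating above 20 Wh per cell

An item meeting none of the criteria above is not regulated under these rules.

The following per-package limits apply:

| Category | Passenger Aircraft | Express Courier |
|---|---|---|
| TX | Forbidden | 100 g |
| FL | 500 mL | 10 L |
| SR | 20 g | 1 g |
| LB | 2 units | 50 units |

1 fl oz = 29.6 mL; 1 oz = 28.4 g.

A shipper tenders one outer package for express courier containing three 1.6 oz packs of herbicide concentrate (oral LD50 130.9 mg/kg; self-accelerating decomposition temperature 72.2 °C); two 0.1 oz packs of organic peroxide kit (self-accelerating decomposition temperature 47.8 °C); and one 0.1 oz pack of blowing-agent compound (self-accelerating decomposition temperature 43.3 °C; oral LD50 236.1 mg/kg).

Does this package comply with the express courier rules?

No

With oral LD50 130.9 mg/kg (< 200 mg/kg), the herbicide concentrate falls in Category TX.
The organic peroxide kit has self-accelerating decomposition temperature 47.8 °C, which is ≤ 60 °C, so it is Category SR (Self-Reactive).
The blowing-agent compound has self-accelerating decomposition temperature 43.3 °C, which is ≤ 60 °C, so it is Category SR (Self-Reactive).
Category TX quantity: three 1.6 oz packs = 136.32 g.
That exceeds the Category TX express courier limit of 100 g.
Category SR net quantity: (two 0.1 oz packs = 5.68 g) + (one 0.1 oz pack = 2.84 g) = 8.52 g.
8.52 g > 1 g (express courier limit, Category SR) — over the limit.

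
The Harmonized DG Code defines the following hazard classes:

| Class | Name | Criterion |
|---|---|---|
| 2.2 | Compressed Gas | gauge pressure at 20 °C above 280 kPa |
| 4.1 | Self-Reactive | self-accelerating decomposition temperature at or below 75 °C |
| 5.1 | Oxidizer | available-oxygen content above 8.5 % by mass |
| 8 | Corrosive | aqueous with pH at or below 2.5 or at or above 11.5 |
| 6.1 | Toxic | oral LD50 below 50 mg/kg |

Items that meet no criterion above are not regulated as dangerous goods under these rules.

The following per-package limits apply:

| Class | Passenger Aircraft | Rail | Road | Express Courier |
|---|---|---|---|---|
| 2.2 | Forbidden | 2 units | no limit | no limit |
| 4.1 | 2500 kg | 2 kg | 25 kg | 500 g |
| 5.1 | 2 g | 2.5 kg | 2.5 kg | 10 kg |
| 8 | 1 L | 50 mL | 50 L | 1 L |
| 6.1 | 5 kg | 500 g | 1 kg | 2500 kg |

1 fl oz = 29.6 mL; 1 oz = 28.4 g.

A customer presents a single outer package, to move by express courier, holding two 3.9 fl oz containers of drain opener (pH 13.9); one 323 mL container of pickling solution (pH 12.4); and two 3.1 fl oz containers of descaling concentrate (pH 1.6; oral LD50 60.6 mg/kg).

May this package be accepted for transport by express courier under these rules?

The drain opener has pH 13.9, which is ≥ 11.5, so it is Class 8 (Corrosive).
Pickling solution: pH 12.4 ≥ 11.5 → Class 8 (Corrosive).
The descaling concentrate has pH 1.6, which is ≤ 2.5, so it is Class 8 (Corrosive).
Total Class 8: (two 3.9 fl oz containers = 230.88 mL) + 323 mL + (two 3.1 fl oz containers = 183.52 mL) = 737.4 mL.
737.4 mL is within the express courier limit of 1 L for Class 8.

Yes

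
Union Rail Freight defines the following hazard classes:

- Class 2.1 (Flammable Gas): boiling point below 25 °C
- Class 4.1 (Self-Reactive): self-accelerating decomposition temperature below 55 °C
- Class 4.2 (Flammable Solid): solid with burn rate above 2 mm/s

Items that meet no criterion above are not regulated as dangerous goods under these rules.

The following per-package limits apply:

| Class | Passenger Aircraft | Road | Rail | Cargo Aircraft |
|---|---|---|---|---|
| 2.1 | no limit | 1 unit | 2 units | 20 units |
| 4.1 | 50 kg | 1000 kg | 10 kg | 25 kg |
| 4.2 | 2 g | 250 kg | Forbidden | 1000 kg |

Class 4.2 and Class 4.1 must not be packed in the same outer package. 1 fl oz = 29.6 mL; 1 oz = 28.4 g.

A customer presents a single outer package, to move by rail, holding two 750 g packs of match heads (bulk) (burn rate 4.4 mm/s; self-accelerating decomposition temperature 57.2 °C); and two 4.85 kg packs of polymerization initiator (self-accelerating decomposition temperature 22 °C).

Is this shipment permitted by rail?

No

With burn rate 4.4 mm/s (> 2 mm/s), the match heads (bulk) fall in Class 4.2.
Polymerization initiator: self-accelerating decomposition temperature 22 °C < 55 °C → Class 4.1 (Self-Reactive).
Class 4.2 quantity: two 750 g packs = 1.5 kg.
Class 4.2 is Forbidden by rail.
Class 4.1 quantity: two 4.85 kg packs = 9.7 kg.
9.7 kg ≤ 10 kg (rail limit, Class 4.1) — within limit.
Class 4.2 and Class 4.1 may not share an outer package.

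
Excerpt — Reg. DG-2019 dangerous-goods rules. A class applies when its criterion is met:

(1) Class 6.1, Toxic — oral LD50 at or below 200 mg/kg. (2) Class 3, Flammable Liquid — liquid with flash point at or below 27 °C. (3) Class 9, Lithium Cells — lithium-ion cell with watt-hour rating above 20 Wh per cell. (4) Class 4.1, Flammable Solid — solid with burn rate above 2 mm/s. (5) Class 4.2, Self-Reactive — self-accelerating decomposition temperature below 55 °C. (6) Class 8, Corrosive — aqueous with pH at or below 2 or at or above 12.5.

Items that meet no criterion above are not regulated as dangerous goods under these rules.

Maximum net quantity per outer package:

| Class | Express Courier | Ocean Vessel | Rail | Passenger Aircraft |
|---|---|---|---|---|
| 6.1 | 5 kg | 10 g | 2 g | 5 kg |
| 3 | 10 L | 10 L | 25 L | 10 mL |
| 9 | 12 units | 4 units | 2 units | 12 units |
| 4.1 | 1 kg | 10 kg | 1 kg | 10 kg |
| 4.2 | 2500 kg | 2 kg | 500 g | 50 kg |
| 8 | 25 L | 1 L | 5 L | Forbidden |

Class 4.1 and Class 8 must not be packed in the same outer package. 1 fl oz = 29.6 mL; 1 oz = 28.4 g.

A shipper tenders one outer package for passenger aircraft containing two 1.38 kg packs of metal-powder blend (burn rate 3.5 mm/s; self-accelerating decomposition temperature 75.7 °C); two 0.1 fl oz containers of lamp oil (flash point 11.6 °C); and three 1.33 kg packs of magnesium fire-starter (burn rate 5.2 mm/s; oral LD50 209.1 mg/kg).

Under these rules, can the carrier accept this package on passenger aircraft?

Metal-powder blend: burn rate 3.5 mm/s > 2 mm/s → Class 4.1 (Flammable Solid).
With flash point 11.6 °C (≤ 27 °C), the lamp oil falls in Class 3.
Magnesium fire-starter: burn rate 5.2 mm/s > 2 mm/s → Class 4.1 (Flammable Solid).
Total Class 4.1: (two 1.38 kg packs = 2.76 kg) + (three 1.33 kg packs = 3.99 kg) = 6.75 kg.
That is within the Class 4.1 passenger aircraft limit of 10 kg.
Class 3 quantity: two 0.1 fl oz containers = 5.92 mL.
That is within the Class 3 passenger aircraft limit of 10 mL.
The segregation rule (Class 4.1 with Class 8) does not apply to Class 4.1 with Class 3.
Every hazard class is within its passenger aircraft limit and no segregation rule is violated.

Yes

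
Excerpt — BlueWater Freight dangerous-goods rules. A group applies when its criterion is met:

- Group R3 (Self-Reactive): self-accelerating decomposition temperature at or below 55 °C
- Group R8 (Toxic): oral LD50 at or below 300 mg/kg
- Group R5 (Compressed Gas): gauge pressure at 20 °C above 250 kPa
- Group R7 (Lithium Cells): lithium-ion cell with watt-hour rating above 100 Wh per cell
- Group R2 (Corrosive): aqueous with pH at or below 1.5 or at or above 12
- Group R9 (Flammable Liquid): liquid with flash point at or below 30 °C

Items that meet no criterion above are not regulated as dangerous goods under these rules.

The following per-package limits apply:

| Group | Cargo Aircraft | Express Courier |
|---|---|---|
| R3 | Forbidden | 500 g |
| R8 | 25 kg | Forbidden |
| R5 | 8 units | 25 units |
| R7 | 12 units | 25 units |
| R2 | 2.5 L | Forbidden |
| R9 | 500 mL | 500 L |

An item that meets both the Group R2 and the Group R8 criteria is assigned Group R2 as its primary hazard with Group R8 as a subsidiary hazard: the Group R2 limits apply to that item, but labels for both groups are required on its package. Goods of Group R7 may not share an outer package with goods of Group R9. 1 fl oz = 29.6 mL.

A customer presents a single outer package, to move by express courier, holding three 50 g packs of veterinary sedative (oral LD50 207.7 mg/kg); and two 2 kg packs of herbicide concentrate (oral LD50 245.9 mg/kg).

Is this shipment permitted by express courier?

No

The veterinary sedative has oral LD50 207.7 mg/kg, which is ≤ 300 mg/kg, so it is Group R8 (Toxic).
With oral LD50 245.9 mg/kg (≤ 300 mg/kg), the herbicide concentrate falls in Group R8.
Total Group R8: (three 50 g packs = 150 g) + (two 2 kg packs = 4 kg) = 4.15 kg.
Group R8 is Forbidden by express courier.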